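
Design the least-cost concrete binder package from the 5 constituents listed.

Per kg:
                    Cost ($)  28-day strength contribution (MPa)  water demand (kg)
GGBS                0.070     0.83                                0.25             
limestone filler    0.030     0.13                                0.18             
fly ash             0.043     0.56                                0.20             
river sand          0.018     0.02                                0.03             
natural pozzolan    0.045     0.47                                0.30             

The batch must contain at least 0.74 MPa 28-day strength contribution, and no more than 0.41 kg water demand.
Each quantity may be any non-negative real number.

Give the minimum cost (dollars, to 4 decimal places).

Let x1 = kg of GGBS, x2 = kg of limestone filler, x3 = kg of fly ash, x4 = kg of river sand, x5 = kg of natural pozzolan.
Minimize 0.07x1 + 0.03x2 + 0.043x3 + 0.018x4 + 0.045x5 with:
  0.83x1 + 0.13x2 + 0.56x3 + 0.02x4 + 0.47x5 ≥ 0.74   (28-day strength contribution)
  0.25x1 + 0.18x2 + 0.2x3 + 0.03x4 + 0.3x5 ≤ 0.41   (water demand)
  x1, x2, x3, x4, x5 ≥ 0.
The minimum-cost mix takes nothing from GGBS, limestone filler, river sand, natural pozzolan — only fly ash. Binding constraint: 28-day strength contribution.
That vertex is x3 = 1.321.
Total cost: 0.043·1.321 = 0.056803.

$0.0568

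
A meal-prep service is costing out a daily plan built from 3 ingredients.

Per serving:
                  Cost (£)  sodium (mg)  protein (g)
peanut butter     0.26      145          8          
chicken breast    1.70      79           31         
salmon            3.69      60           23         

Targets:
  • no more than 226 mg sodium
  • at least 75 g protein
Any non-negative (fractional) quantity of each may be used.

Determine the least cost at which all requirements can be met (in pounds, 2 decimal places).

£4.06

Treat it as an LP. Let x1 = servings of peanut butter, x2 = servings of chicken breast, x3 = servings of salmon.
Minimize 0.26x1 + 1.7x2 + 3.69x3 with:
  145x1 + 79x2 + 60x3 ≤ 226   (sodium)
  8x1 + 31x2 + 23x3 ≥ 75   (protein)
  x1, x2, x3 ≥ 0.
The optimal basis is {peanut butter, chicken breast}; salmon drops out. Binding constraints: sodium and protein.
Solving gives x1 = 0.2798, x2 = 2.347.
Total cost: 0.26·0.2798 + 1.7·2.347 = 4.0626.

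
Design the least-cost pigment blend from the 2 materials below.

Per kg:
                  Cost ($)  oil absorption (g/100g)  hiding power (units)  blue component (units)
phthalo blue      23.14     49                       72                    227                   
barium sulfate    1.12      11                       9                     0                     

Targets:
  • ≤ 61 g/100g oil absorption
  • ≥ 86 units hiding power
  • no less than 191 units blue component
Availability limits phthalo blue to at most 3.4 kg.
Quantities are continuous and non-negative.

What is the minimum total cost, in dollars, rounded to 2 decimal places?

Let x1 = kg of phthalo blue, x2 = kg of barium sulfate.
Minimize 23.14x1 + 1.12x2 with:
  49x1 + 11x2 ≤ 61   (oil absorption)
  72x1 + 9x2 ≥ 86   (hiding power)
  227x1 ≥ 191   (blue component)
  x1 ≤ 3.4
  x1, x2 ≥ 0.
Both inputs are positive at the optimum. The oil absorption and hiding power requirements are met with equality.
So phthalo blue = 1.131 kg, barium sulfate = 0.5071 kg.
Total cost: 23.14·1.131 + 1.12·0.5071 = 26.7393.

$26.74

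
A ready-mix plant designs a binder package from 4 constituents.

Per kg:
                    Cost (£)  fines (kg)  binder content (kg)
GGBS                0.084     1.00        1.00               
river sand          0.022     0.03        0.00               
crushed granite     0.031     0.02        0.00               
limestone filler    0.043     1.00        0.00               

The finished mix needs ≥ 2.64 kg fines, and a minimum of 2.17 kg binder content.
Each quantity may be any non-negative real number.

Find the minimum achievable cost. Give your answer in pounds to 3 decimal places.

Treat it as an LP. Let x1 = kg of GGBS, x2 = kg of river sand, x3 = kg of crushed granite, x4 = kg of limestone filler.
Minimise 0.084x1 + 0.022x2 + 0.031x3 + 0.043x4 with:
  1x1 + 0.03x2 + 0.02x3 + 1x4 ≥ 2.64   (fines)
  1x1 ≥ 2.17   (binder content)
  x1, x2, x3, x4 ≥ 0.
The optimal basis is {GGBS, limestone filler}; river sand, crushed granite drop out. There the fines and binder content constraints are tight.
Solving gives x1 = 2.17, x4 = 0.47.
Cost = 0.084·2.17 + 0.043·0.47 = 0.20249.

£0.202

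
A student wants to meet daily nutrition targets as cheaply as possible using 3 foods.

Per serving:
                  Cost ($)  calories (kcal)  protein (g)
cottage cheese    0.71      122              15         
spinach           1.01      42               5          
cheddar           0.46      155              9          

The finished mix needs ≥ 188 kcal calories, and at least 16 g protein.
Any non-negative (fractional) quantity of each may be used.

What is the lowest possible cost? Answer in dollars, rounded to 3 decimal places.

Let x1 = servings of cottage cheese, x2 = servings of spinach, x3 = servings of cheddar.
Minimise 0.71x1 + 1.01x2 + 0.46x3 s.t.:
  122x1 + 42x2 + 155x3 ≥ 188   (calories)
  15x1 + 5x2 + 9x3 ≥ 16   (protein)
  x1, x2, x3 ≥ 0.
The optimal basis is {cottage cheese, cheddar}; spinach drops out. There the calories and protein constraints are tight.
Optimal quantities: cottage cheese = 0.6422 servings, cheddar = 0.7074 servings.
Hence cost = 0.71·0.6422 + 0.46·0.7074 = $0.78137.

$0.781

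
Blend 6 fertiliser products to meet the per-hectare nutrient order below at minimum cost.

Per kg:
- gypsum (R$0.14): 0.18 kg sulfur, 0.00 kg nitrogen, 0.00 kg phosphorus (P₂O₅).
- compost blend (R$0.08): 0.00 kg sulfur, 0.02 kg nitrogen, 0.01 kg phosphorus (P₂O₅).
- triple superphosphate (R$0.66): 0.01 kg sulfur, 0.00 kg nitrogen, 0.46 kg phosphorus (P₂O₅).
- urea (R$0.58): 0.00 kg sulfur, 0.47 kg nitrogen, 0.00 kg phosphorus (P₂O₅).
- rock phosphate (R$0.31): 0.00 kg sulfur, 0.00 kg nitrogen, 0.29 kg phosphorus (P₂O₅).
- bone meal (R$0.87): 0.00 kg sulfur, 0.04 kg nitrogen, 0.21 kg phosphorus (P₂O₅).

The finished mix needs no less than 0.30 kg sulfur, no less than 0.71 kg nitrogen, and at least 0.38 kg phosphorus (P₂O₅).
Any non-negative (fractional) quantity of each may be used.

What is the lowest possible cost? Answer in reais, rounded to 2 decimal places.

This is a linear program. Let x1 = kg of gypsum, x2 = kg of compost blend, x3 = kg of triple superphosphate, x4 = kg of urea, x5 = kg of rock phosphate, x6 = kg of bone meal.
Minimise 0.14x1 + 0.08x2 + 0.66x3 + 0.58x4 + 0.31x5 + 0.87x6 s.t.:
  0.18x1 + 0.01x3 ≥ 0.3   (sulfur)
  0.02x2 + 0.47x4 + 0.04x6 ≥ 0.71   (nitrogen)
  0.01x2 + 0.46x3 + 0.29x5 + 0.21x6 ≥ 0.38   (phosphorus (P₂O₅))
  x1, x2, x3, x4, x5, x6 ≥ 0.
The minimum-cost mix takes nothing from compost blend, triple superphosphate, bone meal — only gypsum, urea, rock phosphate. The sulfur, nitrogen, phosphorus (P₂O₅) requirements are met with equality.
So gypsum = 1.667 kg, urea = 1.511 kg, rock phosphate = 1.31 kg.
Cost = 0.14·1.667 + 0.58·1.511 + 0.31·1.31 = 1.5159.

R$1.52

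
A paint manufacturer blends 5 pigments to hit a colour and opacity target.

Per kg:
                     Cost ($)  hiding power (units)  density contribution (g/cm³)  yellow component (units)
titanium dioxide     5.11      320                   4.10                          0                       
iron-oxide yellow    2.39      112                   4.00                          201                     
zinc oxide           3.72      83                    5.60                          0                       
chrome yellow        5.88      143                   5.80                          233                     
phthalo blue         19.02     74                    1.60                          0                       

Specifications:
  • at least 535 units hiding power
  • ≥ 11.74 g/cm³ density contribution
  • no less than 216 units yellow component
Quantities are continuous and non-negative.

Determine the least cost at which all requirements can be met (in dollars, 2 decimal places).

$9.69

This is a linear program. Let x1 = kg of titanium dioxide, x2 = kg of iron-oxide yellow, x3 = kg of zinc oxide, x4 = kg of chrome yellow, x5 = kg of phthalo blue.
Minimize 5.11x1 + 2.39x2 + 3.72x3 + 5.88x4 + 19.02x5 subject to:
  320x1 + 112x2 + 83x3 + 143x4 + 74x5 ≥ 535   (hiding power)
  4.1x1 + 4x2 + 5.6x3 + 5.8x4 + 1.6x5 ≥ 11.74   (density contribution)
  201x2 + 233x4 ≥ 216   (yellow component)
  x1, x2, x3, x4, x5 ≥ 0.
The cheapest feasible vertex uses only titanium dioxide, iron-oxide yellow; zinc oxide, chrome yellow, phthalo blue are not used. The hiding power and density contribution requirements are met with equality.
That vertex is x1 = 1.005, x2 = 1.905.
Hence cost = 5.11·1.005 + 2.39·1.905 = $9.6885.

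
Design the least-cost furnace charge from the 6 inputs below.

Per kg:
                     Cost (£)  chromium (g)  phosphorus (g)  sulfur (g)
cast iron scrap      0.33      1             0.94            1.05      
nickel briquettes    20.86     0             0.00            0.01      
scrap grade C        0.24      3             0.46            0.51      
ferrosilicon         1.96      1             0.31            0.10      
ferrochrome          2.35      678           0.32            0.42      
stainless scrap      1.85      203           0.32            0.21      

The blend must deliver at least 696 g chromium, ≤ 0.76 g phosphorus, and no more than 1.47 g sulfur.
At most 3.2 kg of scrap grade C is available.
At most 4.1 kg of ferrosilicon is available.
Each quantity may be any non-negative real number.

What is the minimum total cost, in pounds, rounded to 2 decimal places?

£2.41

This is a linear program. Let x1 = kg of cast iron scrap, x2 = kg of nickel briquettes, x3 = kg of scrap grade C, x4 = kg of ferrosilicon, x5 = kg of ferrochrome, x6 = kg of stainless scrap.
Minimise 0.33x1 + 20.86x2 + 0.24x3 + 1.96x4 + 2.35x5 + 1.85x6 s.t.:
  1x1 + 3x3 + 1x4 + 678x5 + 203x6 ≥ 696   (chromium)
  0.94x1 + 0.46x3 + 0.31x4 + 0.32x5 + 0.32x6 ≤ 0.76   (phosphorus)
  1.05x1 + 0.01x2 + 0.51x3 + 0.1x4 + 0.42x5 + 0.21x6 ≤ 1.47   (sulfur)
  x3 ≤ 3.2
  x4 ≤ 4.1
  x1, x2, x3, x4, x5, x6 ≥ 0.
The optimal basis is {ferrochrome}; cast iron scrap, nickel briquettes, scrap grade C, ferrosilicon, stainless scrap drop out. Binding constraint: chromium.
That vertex is x5 = 1.027.
Objective = 2.35·1.027 = 2.4135.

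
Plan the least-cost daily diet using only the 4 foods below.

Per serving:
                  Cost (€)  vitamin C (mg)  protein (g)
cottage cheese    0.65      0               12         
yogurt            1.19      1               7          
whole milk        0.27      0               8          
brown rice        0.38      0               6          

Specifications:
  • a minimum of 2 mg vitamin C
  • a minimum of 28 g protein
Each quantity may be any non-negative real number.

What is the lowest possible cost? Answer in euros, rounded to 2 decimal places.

€2.85

Treat it as an LP. Let x1 = servings of cottage cheese, x2 = servings of yogurt, x3 = servings of whole milk, x4 = servings of brown rice.
Minimize 0.65x1 + 1.19x2 + 0.27x3 + 0.38x4 subject to:
  1x2 ≥ 2   (vitamin C)
  12x1 + 7x2 + 8x3 + 6x4 ≥ 28   (protein)
  x1, x2, x3, x4 ≥ 0.
The optimal basis is {yogurt, whole milk}; cottage cheese, brown rice drop out. The vitamin C and protein requirements are met with equality.
So yogurt = 2 servings, whole milk = 1.75 servings.
Cost = 1.19·2 + 0.27·1.75 = 2.8525.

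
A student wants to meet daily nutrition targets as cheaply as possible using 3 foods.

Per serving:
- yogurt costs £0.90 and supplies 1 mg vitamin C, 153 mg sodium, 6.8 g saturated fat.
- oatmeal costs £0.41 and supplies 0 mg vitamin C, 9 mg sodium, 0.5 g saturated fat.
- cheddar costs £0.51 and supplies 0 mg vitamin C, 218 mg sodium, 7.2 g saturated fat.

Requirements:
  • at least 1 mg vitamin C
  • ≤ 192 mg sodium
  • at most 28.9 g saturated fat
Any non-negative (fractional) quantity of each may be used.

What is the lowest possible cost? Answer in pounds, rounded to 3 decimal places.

£0.900

This is a linear program. Let x1 = servings of yogurt, x2 = servings of oatmeal, x3 = servings of cheddar.
Minimise 0.9x1 + 0.41x2 + 0.51x3 s.t.:
  1x1 ≥ 1   (vitamin C)
  153x1 + 9x2 + 218x3 ≤ 192   (sodium)
  6.8x1 + 0.5x2 + 7.2x3 ≤ 28.9   (saturated fat)
  x1, x2, x3 ≥ 0.
At the optimum only yogurt is positive (oatmeal, cheddar = 0). Binding constraint: vitamin C.
Solving gives x1 = 1.
Objective = 0.9·1 = 0.90000.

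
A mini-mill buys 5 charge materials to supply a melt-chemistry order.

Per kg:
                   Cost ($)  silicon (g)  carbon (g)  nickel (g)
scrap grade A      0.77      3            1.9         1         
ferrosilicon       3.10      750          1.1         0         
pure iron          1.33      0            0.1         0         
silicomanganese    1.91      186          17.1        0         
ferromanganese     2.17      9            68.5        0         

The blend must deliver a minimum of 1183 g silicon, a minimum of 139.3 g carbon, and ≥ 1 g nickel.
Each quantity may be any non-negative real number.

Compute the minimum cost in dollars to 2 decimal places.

Treat it as an LP. Let x1 = kg of scrap grade A, x2 = kg of ferrosilicon, x3 = kg of pure iron, x4 = kg of silicomanganese, x5 = kg of ferromanganese.
Minimise 0.77x1 + 3.1x2 + 1.33x3 + 1.91x4 + 2.17x5 subject to:
  3x1 + 750x2 + 186x4 + 9x5 ≥ 1183   (silicon)
  1.9x1 + 1.1x2 + 0.1x3 + 17.1x4 + 68.5x5 ≥ 139.3   (carbon)
  1x1 ≥ 1   (nickel)
  x1, x2, x3, x4, x5 ≥ 0.
The optimal basis is {scrap grade A, ferrosilicon, ferromanganese}; pure iron, silicomanganese drop out. Binding constraints: silicon, carbon, nickel.
So scrap grade A = 1 kg, ferrosilicon = 1.55 kg, ferromanganese = 1.981 kg.
Cost = 0.77·1 + 3.1·1.55 + 2.17·1.981 = 9.8738.

$9.87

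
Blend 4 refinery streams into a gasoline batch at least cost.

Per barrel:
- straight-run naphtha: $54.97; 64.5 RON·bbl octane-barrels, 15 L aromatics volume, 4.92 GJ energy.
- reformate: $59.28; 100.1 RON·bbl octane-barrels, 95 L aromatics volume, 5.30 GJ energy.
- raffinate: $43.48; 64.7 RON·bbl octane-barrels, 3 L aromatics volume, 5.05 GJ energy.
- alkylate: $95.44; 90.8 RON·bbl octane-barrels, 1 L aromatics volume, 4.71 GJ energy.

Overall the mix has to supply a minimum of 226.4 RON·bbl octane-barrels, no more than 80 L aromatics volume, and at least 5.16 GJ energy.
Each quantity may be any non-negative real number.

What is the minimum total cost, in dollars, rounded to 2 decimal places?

Let x1 = barrels of straight-run naphtha, x2 = barrels of reformate, x3 = barrels of raffinate, x4 = barrels of alkylate.
Minimize 54.97x1 + 59.28x2 + 43.48x3 + 95.44x4 with:
  64.5x1 + 100.1x2 + 64.7x3 + 90.8x4 ≥ 226.4   (octane-barrels)
  15x1 + 95x2 + 3x3 + 1x4 ≤ 80   (aromatics volume)
  4.92x1 + 5.3x2 + 5.05x3 + 4.71x4 ≥ 5.16   (energy)
  x1, x2, x3, x4 ≥ 0.
The cheapest feasible vertex uses only reformate, raffinate; straight-run naphtha, alkylate are not used. There the octane-barrels and aromatics volume constraints are tight.
Optimal quantities: reformate = 0.76918 barrels, raffinate = 2.3092 barrels.
Cost = 59.28·0.76918 + 43.48·2.3092 = 146.0010.

$146.00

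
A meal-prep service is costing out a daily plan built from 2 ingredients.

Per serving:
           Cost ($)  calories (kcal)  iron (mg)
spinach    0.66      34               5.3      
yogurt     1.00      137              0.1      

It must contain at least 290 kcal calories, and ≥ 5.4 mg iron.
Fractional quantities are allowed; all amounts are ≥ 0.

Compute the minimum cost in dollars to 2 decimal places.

Let x1 = servings of spinach, x2 = servings of yogurt.
Minimize 0.66x1 + 1x2 subject to:
  34x1 + 137x2 ≥ 290   (calories)
  5.3x1 + 0.1x2 ≥ 5.4   (iron)
  x1, x2 ≥ 0.
Both inputs are positive at the optimum. The calories and iron requirements are met with equality.
Solving gives x1 = 0.9835, x2 = 1.873.
Objective = 0.66·0.9835 + 1·1.873 = 2.5221.

$2.52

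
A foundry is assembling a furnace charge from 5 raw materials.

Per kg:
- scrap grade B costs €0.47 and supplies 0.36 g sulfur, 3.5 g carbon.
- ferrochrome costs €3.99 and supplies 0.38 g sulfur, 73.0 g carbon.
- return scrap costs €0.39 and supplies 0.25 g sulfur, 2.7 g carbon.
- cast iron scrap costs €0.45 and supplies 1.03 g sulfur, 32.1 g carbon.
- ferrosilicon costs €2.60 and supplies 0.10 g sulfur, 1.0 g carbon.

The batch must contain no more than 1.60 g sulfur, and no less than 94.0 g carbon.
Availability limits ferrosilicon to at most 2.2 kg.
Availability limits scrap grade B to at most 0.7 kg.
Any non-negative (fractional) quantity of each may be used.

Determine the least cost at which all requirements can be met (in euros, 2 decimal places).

€3.46

This is a linear program. Let x1 = kg of scrap grade B, x2 = kg of ferrochrome, x3 = kg of return scrap, x4 = kg of cast iron scrap, x5 = kg of ferrosilicon.
Minimise 0.47x1 + 3.99x2 + 0.39x3 + 0.45x4 + 2.6x5 with:
  0.36x1 + 0.38x2 + 0.25x3 + 1.03x4 + 0.1x5 ≤ 1.6   (sulfur)
  3.5x1 + 73x2 + 2.7x3 + 32.1x4 + 1x5 ≥ 94   (carbon)
  x5 ≤ 2.2
  x1 ≤ 0.7
  x1, x2, x3, x4, x5 ≥ 0.
The minimum-cost mix takes nothing from scrap grade B, return scrap, ferrosilicon — only ferrochrome, cast iron scrap. There the sulfur and carbon constraints are tight.
Optimal quantities: ferrochrome = 0.7217 kg, cast iron scrap = 1.287 kg.
Total cost: 3.99·0.7217 + 0.45·1.287 = 3.4587.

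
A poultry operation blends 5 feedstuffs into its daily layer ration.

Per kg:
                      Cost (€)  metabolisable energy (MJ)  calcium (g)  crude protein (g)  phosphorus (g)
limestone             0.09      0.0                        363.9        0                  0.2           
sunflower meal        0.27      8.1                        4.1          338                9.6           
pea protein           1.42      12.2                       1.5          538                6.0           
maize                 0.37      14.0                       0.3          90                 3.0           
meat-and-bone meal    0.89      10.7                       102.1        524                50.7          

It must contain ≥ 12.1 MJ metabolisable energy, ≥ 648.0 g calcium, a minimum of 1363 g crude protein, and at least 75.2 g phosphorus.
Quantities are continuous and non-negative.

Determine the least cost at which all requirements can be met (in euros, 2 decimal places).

Set it up as a linear program. Let x1 = kg of limestone, x2 = kg of sunflower meal, x3 = kg of pea protein, x4 = kg of maize, x5 = kg of meat-and-bone meal.
Minimize 0.09x1 + 0.27x2 + 1.42x3 + 0.37x4 + 0.89x5 subject to:
  8.1x2 + 12.2x3 + 14x4 + 10.7x5 ≥ 12.1   (metabolisable energy)
  363.9x1 + 4.1x2 + 1.5x3 + 0.3x4 + 102.1x5 ≥ 648   (calcium)
  338x2 + 538x3 + 90x4 + 524x5 ≥ 1363   (crude protein)
  0.2x1 + 9.6x2 + 6x3 + 3x4 + 50.7x5 ≥ 75.2   (phosphorus)
  x1, x2, x3, x4, x5 ≥ 0.
The optimal basis is {limestone, sunflower meal, meat-and-bone meal}; pea protein, maize drop out. The calcium, crude protein, phosphorus requirements are met with equality.
So limestone = 1.469 kg, sunflower meal = 2.466 kg, meat-and-bone meal = 1.011 kg.
Cost = 0.09·1.469 + 0.27·2.466 + 0.89·1.011 = 1.6978.

€1.70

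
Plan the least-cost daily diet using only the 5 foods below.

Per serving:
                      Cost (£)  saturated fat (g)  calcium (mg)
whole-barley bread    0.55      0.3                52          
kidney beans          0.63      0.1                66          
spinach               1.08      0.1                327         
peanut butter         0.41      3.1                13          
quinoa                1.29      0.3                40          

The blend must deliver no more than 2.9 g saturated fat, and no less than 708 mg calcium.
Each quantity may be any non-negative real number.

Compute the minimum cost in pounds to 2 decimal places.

£2.34

Treat it as an LP. Let x1 = servings of whole-barley bread, x2 = servings of kidney beans, x3 = servings of spinach, x4 = servings of peanut butter, x5 = servings of quinoa.
Minimise 0.55x1 + 0.63x2 + 1.08x3 + 0.41x4 + 1.29x5 with:
  0.3x1 + 0.1x2 + 0.1x3 + 3.1x4 + 0.3x5 ≤ 2.9   (saturated fat)
  52x1 + 66x2 + 327x3 + 13x4 + 40x5 ≥ 708   (calcium)
  x1, x2, x3, x4, x5 ≥ 0.
The minimum-cost mix takes nothing from whole-barley bread, kidney beans, peanut butter, quinoa — only spinach. Binding constraint: calcium.
Optimal quantities: spinach = 2.165 servings.
Hence cost = 1.08·2.165 = £2.3382.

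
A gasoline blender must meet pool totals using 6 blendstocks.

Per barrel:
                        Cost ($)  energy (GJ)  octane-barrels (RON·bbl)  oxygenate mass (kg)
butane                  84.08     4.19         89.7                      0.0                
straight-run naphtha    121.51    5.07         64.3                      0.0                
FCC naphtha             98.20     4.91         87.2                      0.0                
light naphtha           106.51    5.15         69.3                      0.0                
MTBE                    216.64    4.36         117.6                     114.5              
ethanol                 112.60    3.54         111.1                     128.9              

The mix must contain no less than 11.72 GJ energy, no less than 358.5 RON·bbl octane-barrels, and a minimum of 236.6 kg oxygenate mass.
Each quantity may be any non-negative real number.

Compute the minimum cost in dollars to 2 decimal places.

Treat it as an LP. Let x1 = barrels of butane, x2 = barrels of straight-run naphtha, x3 = barrels of FCC naphtha, x4 = barrels of light naphtha, x5 = barrels of MTBE, x6 = barrels of ethanol.
min 84.08x1 + 121.51x2 + 98.2x3 + 106.51x4 + 216.64x5 + 112.6x6 with:
  4.19x1 + 5.07x2 + 4.91x3 + 5.15x4 + 4.36x5 + 3.54x6 ≥ 11.72   (energy)
  89.7x1 + 64.3x2 + 87.2x3 + 69.3x4 + 117.6x5 + 111.1x6 ≥ 358.5   (octane-barrels)
  114.5x5 + 128.9x6 ≥ 236.6   (oxygenate mass)
  x1, x2, x3, x4, x5, x6 ≥ 0.
At the optimum only butane, ethanol are positive (straight-run naphtha, FCC naphtha, light naphtha, MTBE = 0). The octane-barrels and oxygenate mass requirements are met with equality.
Solving gives x1 = 1.72322, x6 = 1.83553.
Hence cost = 84.08·1.72322 + 112.6·1.83553 = $351.5690.

$351.57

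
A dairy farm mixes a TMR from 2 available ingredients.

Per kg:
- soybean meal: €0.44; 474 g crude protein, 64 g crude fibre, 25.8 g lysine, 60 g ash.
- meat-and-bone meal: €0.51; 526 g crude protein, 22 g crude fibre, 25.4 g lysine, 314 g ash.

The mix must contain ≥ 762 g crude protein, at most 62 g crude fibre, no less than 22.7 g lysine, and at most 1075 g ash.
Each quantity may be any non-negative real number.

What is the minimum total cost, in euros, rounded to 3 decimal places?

€0.725

Let x1 = kg of soybean meal, x2 = kg of meat-and-bone meal.
Minimise 0.44x1 + 0.51x2 subject to:
  474x1 + 526x2 ≥ 762   (crude protein)
  64x1 + 22x2 ≤ 62   (crude fibre)
  25.8x1 + 25.4x2 ≥ 22.7   (lysine)
  60x1 + 314x2 ≤ 1075   (ash)
  x1, x2 ≥ 0.
Both inputs are positive at the optimum. There the crude protein and crude fibre constraints are tight.
Optimal quantities: soybean meal = 0.682 kg, meat-and-bone meal = 0.8341 kg.
Objective = 0.44·0.682 + 0.51·0.8341 = 0.72547.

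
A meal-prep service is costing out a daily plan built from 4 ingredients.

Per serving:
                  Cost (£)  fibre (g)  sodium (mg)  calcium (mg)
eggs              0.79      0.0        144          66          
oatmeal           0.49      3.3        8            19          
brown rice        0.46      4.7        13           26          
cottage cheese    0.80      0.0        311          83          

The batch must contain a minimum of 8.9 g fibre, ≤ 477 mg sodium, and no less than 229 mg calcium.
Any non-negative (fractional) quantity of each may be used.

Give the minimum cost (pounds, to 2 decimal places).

Let x1 = servings of eggs, x2 = servings of oatmeal, x3 = servings of brown rice, x4 = servings of cottage cheese.
min 0.79x1 + 0.49x2 + 0.46x3 + 0.8x4 subject to:
  3.3x2 + 4.7x3 ≥ 8.9   (fibre)
  144x1 + 8x2 + 13x3 + 311x4 ≤ 477   (sodium)
  66x1 + 19x2 + 26x3 + 83x4 ≥ 229   (calcium)
  x1, x2, x3, x4 ≥ 0.
The optimal basis is {eggs, brown rice, cottage cheese}; oatmeal drops out. The fibre, sodium, calcium requirements are met with equality.
So eggs = 2.141 servings, brown rice = 1.894 servings, cottage cheese = 0.4631 servings.
Hence cost = 0.79·2.141 + 0.46·1.894 + 0.8·0.4631 = £2.9331.

£2.93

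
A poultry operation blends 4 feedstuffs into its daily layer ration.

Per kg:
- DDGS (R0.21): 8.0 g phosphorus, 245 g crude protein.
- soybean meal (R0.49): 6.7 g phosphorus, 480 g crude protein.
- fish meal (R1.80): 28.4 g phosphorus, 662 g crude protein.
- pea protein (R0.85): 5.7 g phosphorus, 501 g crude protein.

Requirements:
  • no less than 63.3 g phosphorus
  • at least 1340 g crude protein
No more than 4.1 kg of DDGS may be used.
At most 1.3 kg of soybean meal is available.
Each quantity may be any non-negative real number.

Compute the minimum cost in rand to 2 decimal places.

R2.79

Let x1 = kg of DDGS, x2 = kg of soybean meal, x3 = kg of fish meal, x4 = kg of pea protein.
min 0.21x1 + 0.49x2 + 1.8x3 + 0.85x4 subject to:
  8x1 + 6.7x2 + 28.4x3 + 5.7x4 ≥ 63.3   (phosphorus)
  245x1 + 480x2 + 662x3 + 501x4 ≥ 1340   (crude protein)
  x1 ≤ 4.1
  x2 ≤ 1.3
  x1, x2, x3, x4 ≥ 0.
The optimal basis is {DDGS, fish meal}; soybean meal, pea protein drop out. The phosphorus and the DDGS cap requirements are met with equality.
So DDGS = 4.1 kg, fish meal = 1.074 kg.
Objective = 0.21·4.1 + 1.8·1.074 = 2.7942.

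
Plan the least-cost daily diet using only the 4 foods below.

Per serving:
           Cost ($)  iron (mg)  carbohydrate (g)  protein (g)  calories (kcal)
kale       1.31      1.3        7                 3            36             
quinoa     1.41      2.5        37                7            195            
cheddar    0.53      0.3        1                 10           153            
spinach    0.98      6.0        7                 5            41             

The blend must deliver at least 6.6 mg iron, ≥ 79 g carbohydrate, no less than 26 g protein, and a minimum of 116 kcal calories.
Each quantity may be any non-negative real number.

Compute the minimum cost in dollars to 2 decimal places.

Let x1 = servings of kale, x2 = servings of quinoa, x3 = servings of cheddar, x4 = servings of spinach.
min 1.31x1 + 1.41x2 + 0.53x3 + 0.98x4 s.t.:
  1.3x1 + 2.5x2 + 0.3x3 + 6x4 ≥ 6.6   (iron)
  7x1 + 37x2 + 1x3 + 7x4 ≥ 79   (carbohydrate)
  3x1 + 7x2 + 10x3 + 5x4 ≥ 26   (protein)
  36x1 + 195x2 + 153x3 + 41x4 ≥ 116   (calories)
  x1, x2, x3, x4 ≥ 0.
At the optimum only quinoa, cheddar, spinach are positive (kale = 0). The iron, carbohydrate, protein requirements are met with equality.
That vertex is x2 = 2.072, x3 = 1.058, x4 = 0.1839.
Hence cost = 1.41·2.072 + 0.53·1.058 + 0.98·0.1839 = $3.6625.

$3.66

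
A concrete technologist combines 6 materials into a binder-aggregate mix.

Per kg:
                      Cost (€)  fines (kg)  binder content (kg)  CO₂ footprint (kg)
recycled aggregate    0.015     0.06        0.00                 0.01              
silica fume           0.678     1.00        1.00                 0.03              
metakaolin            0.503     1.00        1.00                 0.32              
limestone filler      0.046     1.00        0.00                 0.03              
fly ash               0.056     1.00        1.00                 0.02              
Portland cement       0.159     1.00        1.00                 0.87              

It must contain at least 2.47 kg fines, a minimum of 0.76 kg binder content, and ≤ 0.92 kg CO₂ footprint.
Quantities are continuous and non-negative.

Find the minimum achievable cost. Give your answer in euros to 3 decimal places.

€0.121

This is a linear program. Let x1 = kg of recycled aggregate, x2 = kg of silica fume, x3 = kg of metakaolin, x4 = kg of limestone filler, x5 = kg of fly ash, x6 = kg of Portland cement.
min 0.015x1 + 0.678x2 + 0.503x3 + 0.046x4 + 0.056x5 + 0.159x6 subject to:
  0.06x1 + 1x2 + 1x3 + 1x4 + 1x5 + 1x6 ≥ 2.47   (fines)
  1x2 + 1x3 + 1x5 + 1x6 ≥ 0.76   (binder content)
  0.01x1 + 0.03x2 + 0.32x3 + 0.03x4 + 0.02x5 + 0.87x6 ≤ 0.92   (CO₂ footprint)
  x1, x2, x3, x4, x5, x6 ≥ 0.
The minimum-cost mix takes nothing from recycled aggregate, silica fume, metakaolin, Portland cement — only limestone filler, fly ash. The fines and binder content requirements are met with equality.
Solving gives x4 = 1.71, x5 = 0.76.
Total cost: 0.046·1.71 + 0.056·0.76 = 0.12122.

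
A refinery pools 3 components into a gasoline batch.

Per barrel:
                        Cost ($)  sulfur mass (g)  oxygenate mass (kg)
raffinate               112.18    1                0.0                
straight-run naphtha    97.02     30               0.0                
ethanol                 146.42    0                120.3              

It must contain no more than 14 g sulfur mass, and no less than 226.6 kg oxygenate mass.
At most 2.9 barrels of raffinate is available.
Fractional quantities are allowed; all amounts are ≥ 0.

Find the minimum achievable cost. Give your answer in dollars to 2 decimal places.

$275.80

Set it up as a linear program. Let x1 = barrels of raffinate, x2 = barrels of straight-run naphtha, x3 = barrels of ethanol.
Minimize 112.18x1 + 97.02x2 + 146.42x3 subject to:
  1x1 + 30x2 ≤ 14   (sulfur mass)
  120.3x3 ≥ 226.6   (oxygenate mass)
  x1 ≤ 2.9
  x1, x2, x3 ≥ 0.
At the optimum only ethanol is positive (raffinate, straight-run naphtha = 0). Binding constraint: oxygenate mass.
That vertex is x3 = 1.8836.
Cost = 146.42·1.8836 = 275.7967.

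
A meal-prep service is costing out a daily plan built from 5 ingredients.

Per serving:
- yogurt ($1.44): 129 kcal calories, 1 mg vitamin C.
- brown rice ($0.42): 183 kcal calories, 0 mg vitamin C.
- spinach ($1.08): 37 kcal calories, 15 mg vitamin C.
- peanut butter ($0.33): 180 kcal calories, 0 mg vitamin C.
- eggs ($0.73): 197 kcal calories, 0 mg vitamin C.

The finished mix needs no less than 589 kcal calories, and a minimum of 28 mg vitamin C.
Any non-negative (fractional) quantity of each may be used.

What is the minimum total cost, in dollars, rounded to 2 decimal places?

Let x1 = servings of yogurt, x2 = servings of brown rice, x3 = servings of spinach, x4 = servings of peanut butter, x5 = servings of eggs.
Minimise 1.44x1 + 0.42x2 + 1.08x3 + 0.33x4 + 0.73x5 s.t.:
  129x1 + 183x2 + 37x3 + 180x4 + 197x5 ≥ 589   (calories)
  1x1 + 15x3 ≥ 28   (vitamin C)
  x1, x2, x3, x4, x5 ≥ 0.
The cheapest feasible vertex uses only spinach, peanut butter; yogurt, brown rice, eggs are not used. Binding constraints: calories and vitamin C.
That vertex is x3 = 1.867, x4 = 2.889.
Objective = 1.08·1.867 + 0.33·2.889 = 2.9697.

$2.97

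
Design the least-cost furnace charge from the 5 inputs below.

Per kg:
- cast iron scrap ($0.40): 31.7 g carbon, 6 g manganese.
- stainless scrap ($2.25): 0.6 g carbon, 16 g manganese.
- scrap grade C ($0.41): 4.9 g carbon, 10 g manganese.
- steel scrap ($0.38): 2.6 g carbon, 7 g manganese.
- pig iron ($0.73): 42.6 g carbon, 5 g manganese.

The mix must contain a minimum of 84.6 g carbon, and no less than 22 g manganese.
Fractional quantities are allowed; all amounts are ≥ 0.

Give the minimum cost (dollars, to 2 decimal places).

$1.30

Set it up as a linear program. Let x1 = kg of cast iron scrap, x2 = kg of stainless scrap, x3 = kg of scrap grade C, x4 = kg of steel scrap, x5 = kg of pig iron.
Minimise 0.4x1 + 2.25x2 + 0.41x3 + 0.38x4 + 0.73x5 s.t.:
  31.7x1 + 0.6x2 + 4.9x3 + 2.6x4 + 42.6x5 ≥ 84.6   (carbon)
  6x1 + 16x2 + 10x3 + 7x4 + 5x5 ≥ 22   (manganese)
  x1, x2, x3, x4, x5 ≥ 0.
The minimum-cost mix takes nothing from stainless scrap, steel scrap, pig iron — only cast iron scrap, scrap grade C. There the carbon and manganese constraints are tight.
So cast iron scrap = 2.567 kg, scrap grade C = 0.6599 kg.
Total cost: 0.4·2.567 + 0.41·0.6599 = 1.2974.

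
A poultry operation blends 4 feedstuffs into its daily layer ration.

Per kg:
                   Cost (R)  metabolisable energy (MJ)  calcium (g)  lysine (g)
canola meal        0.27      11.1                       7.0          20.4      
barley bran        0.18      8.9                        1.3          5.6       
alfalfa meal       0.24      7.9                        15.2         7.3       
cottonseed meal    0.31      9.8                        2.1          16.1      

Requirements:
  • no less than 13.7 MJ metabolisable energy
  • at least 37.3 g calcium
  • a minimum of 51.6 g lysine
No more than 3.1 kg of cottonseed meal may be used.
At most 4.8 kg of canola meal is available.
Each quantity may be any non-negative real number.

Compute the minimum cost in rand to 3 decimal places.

Treat it as an LP. Let x1 = kg of canola meal, x2 = kg of barley bran, x3 = kg of alfalfa meal, x4 = kg of cottonseed meal.
Minimize 0.27x1 + 0.18x2 + 0.24x3 + 0.31x4 s.t.:
  11.1x1 + 8.9x2 + 7.9x3 + 9.8x4 ≥ 13.7   (metabolisable energy)
  7x1 + 1.3x2 + 15.2x3 + 2.1x4 ≥ 37.3   (calcium)
  20.4x1 + 5.6x2 + 7.3x3 + 16.1x4 ≥ 51.6   (lysine)
  x4 ≤ 3.1
  x1 ≤ 4.8
  x1, x2, x3, x4 ≥ 0.
The cheapest feasible vertex uses only canola meal, alfalfa meal; barley bran, cottonseed meal are not used. The calcium and lysine requirements are met with equality.
Solving gives x1 = 1.977, x3 = 1.543.
Hence cost = 0.27·1.977 + 0.24·1.543 = R0.90411.

R0.904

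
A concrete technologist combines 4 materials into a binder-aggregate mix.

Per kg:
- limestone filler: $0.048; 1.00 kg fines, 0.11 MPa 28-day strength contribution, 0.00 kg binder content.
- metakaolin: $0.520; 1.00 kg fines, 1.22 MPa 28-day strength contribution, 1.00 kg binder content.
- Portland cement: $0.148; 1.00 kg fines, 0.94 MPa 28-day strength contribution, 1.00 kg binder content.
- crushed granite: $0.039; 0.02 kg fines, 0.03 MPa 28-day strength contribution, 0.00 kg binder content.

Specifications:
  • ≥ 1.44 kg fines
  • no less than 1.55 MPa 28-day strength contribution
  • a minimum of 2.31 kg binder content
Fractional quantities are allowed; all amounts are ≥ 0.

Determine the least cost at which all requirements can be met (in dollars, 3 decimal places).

Let x1 = kg of limestone filler, x2 = kg of metakaolin, x3 = kg of Portland cement, x4 = kg of crushed granite.
Minimise 0.048x1 + 0.52x2 + 0.148x3 + 0.039x4 s.t.:
  1x1 + 1x2 + 1x3 + 0.02x4 ≥ 1.44   (fines)
  0.11x1 + 1.22x2 + 0.94x3 + 0.03x4 ≥ 1.55   (28-day strength contribution)
  1x2 + 1x3 ≥ 2.31   (binder content)
  x1, x2, x3, x4 ≥ 0.
The cheapest feasible vertex uses only Portland cement; limestone filler, metakaolin, crushed granite are not used. The binder content requirement is met with equality.
Optimal quantities: Portland cement = 2.31 kg.
Hence cost = 0.148·2.31 = $0.34188.

$0.342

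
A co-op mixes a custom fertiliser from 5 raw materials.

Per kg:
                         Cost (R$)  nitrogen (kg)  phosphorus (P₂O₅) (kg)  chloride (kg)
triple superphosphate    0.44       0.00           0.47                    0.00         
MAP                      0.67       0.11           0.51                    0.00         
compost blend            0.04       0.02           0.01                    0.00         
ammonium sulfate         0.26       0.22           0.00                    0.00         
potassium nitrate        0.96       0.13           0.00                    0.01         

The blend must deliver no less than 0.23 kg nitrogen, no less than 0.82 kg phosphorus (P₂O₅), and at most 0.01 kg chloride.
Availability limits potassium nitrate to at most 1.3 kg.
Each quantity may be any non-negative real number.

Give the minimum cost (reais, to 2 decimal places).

R$1.04

Set it up as a linear program. Let x1 = kg of triple superphosphate, x2 = kg of MAP, x3 = kg of compost blend, x4 = kg of ammonium sulfate, x5 = kg of potassium nitrate.
Minimise 0.44x1 + 0.67x2 + 0.04x3 + 0.26x4 + 0.96x5 s.t.:
  0.11x2 + 0.02x3 + 0.22x4 + 0.13x5 ≥ 0.23   (nitrogen)
  0.47x1 + 0.51x2 + 0.01x3 ≥ 0.82   (phosphorus (P₂O₅))
  0.01x5 ≤ 0.01   (chloride)
  x5 ≤ 1.3
  x1, x2, x3, x4, x5 ≥ 0.
The cheapest feasible vertex uses only triple superphosphate, ammonium sulfate; MAP, compost blend, potassium nitrate are not used. There the nitrogen and phosphorus (P₂O₅) constraints are tight.
Solving gives x1 = 1.745, x4 = 1.045.
Hence cost = 0.44·1.745 + 0.26·1.045 = R$1.0395.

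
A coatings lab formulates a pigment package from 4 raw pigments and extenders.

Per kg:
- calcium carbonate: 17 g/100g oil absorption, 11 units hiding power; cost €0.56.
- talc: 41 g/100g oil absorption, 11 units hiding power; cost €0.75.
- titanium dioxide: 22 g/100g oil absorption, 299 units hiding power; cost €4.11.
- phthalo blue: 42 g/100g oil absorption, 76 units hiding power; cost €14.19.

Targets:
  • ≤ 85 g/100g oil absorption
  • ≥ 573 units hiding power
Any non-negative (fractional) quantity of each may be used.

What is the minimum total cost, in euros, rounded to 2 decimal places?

€7.88

Let x1 = kg of calcium carbonate, x2 = kg of talc, x3 = kg of titanium dioxide, x4 = kg of phthalo blue.
min 0.56x1 + 0.75x2 + 4.11x3 + 14.19x4 subject to:
  17x1 + 41x2 + 22x3 + 42x4 ≤ 85   (oil absorption)
  11x1 + 11x2 + 299x3 + 76x4 ≥ 573   (hiding power)
  x1, x2, x3, x4 ≥ 0.
The cheapest feasible vertex uses only titanium dioxide; calcium carbonate, talc, phthalo blue are not used. Binding constraint: hiding power.
That vertex is x3 = 1.9164.
Cost = 4.11·1.9164 = 7.8764.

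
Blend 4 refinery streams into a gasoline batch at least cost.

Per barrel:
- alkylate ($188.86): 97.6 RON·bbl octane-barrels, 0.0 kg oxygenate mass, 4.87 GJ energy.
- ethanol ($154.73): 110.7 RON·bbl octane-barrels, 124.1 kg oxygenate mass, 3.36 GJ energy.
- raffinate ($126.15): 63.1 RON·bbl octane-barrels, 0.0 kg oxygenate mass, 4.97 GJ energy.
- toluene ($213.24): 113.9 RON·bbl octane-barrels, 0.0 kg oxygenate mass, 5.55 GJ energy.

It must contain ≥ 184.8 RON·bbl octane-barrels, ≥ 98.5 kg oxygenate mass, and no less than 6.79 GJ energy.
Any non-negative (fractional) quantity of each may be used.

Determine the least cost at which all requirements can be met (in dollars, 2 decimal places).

Let x1 = barrels of alkylate, x2 = barrels of ethanol, x3 = barrels of raffinate, x4 = barrels of toluene.
Minimise 188.86x1 + 154.73x2 + 126.15x3 + 213.24x4 s.t.:
  97.6x1 + 110.7x2 + 63.1x3 + 113.9x4 ≥ 184.8   (octane-barrels)
  124.1x2 ≥ 98.5   (oxygenate mass)
  4.87x1 + 3.36x2 + 4.97x3 + 5.55x4 ≥ 6.79   (energy)
  x1, x2, x3, x4 ≥ 0.
At the optimum only ethanol, raffinate are positive (alkylate, toluene = 0). There the octane-barrels and energy constraints are tight.
So ethanol = 1.449 barrels, raffinate = 0.3866 barrels.
Cost = 154.73·1.449 + 126.15·0.3866 = 272.9734.

$272.97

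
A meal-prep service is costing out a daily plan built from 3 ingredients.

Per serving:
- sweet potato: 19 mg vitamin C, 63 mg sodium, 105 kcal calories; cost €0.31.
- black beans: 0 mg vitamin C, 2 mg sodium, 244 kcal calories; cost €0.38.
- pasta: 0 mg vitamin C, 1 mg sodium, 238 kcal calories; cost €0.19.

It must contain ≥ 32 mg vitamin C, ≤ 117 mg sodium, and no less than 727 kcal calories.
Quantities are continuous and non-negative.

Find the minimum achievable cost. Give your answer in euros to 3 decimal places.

Let x1 = servings of sweet potato, x2 = servings of black beans, x3 = servings of pasta.
Minimise 0.31x1 + 0.38x2 + 0.19x3 s.t.:
  19x1 ≥ 32   (vitamin C)
  63x1 + 2x2 + 1x3 ≤ 117   (sodium)
  105x1 + 244x2 + 238x3 ≥ 727   (calories)
  x1, x2, x3 ≥ 0.
At the optimum only sweet potato, pasta are positive (black beans = 0). Binding constraints: vitamin C and calories.
That vertex is x1 = 1.684, x3 = 2.312.
Hence cost = 0.31·1.684 + 0.19·2.312 = €0.96132.

€0.961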